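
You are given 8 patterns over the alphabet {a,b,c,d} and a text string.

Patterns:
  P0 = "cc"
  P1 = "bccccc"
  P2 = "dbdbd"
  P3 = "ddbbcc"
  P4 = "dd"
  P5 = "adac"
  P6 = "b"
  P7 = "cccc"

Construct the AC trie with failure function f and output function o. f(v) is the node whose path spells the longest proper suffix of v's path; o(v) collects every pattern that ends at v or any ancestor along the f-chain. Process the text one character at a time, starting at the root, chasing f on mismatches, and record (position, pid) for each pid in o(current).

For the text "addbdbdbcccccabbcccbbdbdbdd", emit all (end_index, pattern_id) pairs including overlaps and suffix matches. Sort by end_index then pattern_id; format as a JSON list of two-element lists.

Build:
Trie (insert patterns):
  n0 'ε': a→19 b→3 c→1 d→9
  n1 'c': c→2
  n2 'cc': c→23  ←P0
  n3 'b': c→4  ←P6
  n4 'bc': c→5
  n5 'bcc': c→6
  n6 'bccc': c→7
  n7 'bcccc': c→8
  n8 'bccccc': ·  ←P1
  n9 'd': b→10 d→14
  n10 'db': d→11
  n11 'dbd': b→12
  n12 'dbdb': d→13
  n13 'dbdbd': ·  ←P2
  n14 'dd': b→15  ←P4
  n15 'ddb': b→16
  n16 'ddbb': c→17
  n17 'ddbbc': c→18
  n18 'ddbbcc': ·  ←P3
  n19 'a': d→20
  n20 'ad': a→21
  n21 'ada': c→22
  n22 'adac': ·  ←P5
  n23 'ccc': c→24
  n24 'cccc': ·  ←P7

Failure links (BFS by depth):
  fail(1) 'c': from fail(0)=0 chase 'c': 0 ⇒ 0;  out=∅∪out(0)=∅
  fail(3) 'b': from fail(0)=0 chase 'b': 0 ⇒ 0;  out={6}∪out(0)={6}
  fail(9) 'd': from fail(0)=0 chase 'd': 0 ⇒ 0;  out=∅∪out(0)=∅
  fail(19) 'a': from fail(0)=0 chase 'a': 0 ⇒ 0;  out=∅∪out(0)=∅
  fail(2) 'cc': from fail(1)=0 chase 'c': 0 ⇒ 1;  out={0}∪out(1)={0}
  fail(4) 'bc': from fail(3)=0 chase 'c': 0 ⇒ 1;  out=∅∪out(1)=∅
  fail(10) 'db': from fail(9)=0 chase 'b': 0 ⇒ 3;  out=∅∪out(3)={6}
  fail(14) 'dd': from fail(9)=0 chase 'd': 0 ⇒ 9;  out={4}∪out(9)={4}
  fail(20) 'ad': from fail(19)=0 chase 'd': 0 ⇒ 9;  out=∅∪out(9)=∅
  fail(5) 'bcc': from fail(4)=1 chase 'c': 1 ⇒ 2;  out=∅∪out(2)={0}
  fail(11) 'dbd': from fail(10)=3 chase 'd': 3→0 ⇒ 9;  out=∅∪out(9)=∅
  fail(15) 'ddb': from fail(14)=9 chase 'b': 9 ⇒ 10;  out=∅∪out(10)={6}
  fail(21) 'ada': from fail(20)=9 chase 'a': 9→0 ⇒ 19;  out=∅∪out(19)=∅
  fail(23) 'ccc': from fail(2)=1 chase 'c': 1 ⇒ 2;  out=∅∪out(2)={0}
  fail(6) 'bccc': from fail(5)=2 chase 'c': 2 ⇒ 23;  out=∅∪out(23)={0}
  fail(12) 'dbdb': from fail(11)=9 chase 'b': 9 ⇒ 10;  out=∅∪out(10)={6}
  fail(16) 'ddbb': from fail(15)=10 chase 'b': 10→3→0 ⇒ 3;  out=∅∪out(3)={6}
  fail(22) 'adac': from fail(21)=19 chase 'c': 19→0 ⇒ 1;  out={5}∪out(1)={5}
  fail(24) 'cccc': from fail(23)=2 chase 'c': 2 ⇒ 23;  out={7}∪out(23)={0,7}
  fail(7) 'bcccc': from fail(6)=23 chase 'c': 23 ⇒ 24;  out=∅∪out(24)={0,7}
  fail(13) 'dbdbd': from fail(12)=10 chase 'd': 10 ⇒ 11;  out={2}∪out(11)={2}
  fail(17) 'ddbbc': from fail(16)=3 chase 'c': 3 ⇒ 4;  out=∅∪out(4)=∅
  fail(8) 'bccccc': from fail(7)=24 chase 'c': 24→23 ⇒ 24;  out={1}∪out(24)={0,1,7}
  fail(18) 'ddbbcc': from fail(17)=4 chase 'c': 4 ⇒ 5;  out={3}∪out(5)={0,3}

Run:
pos 0 'a': at 19
pos 1 'd': at 20
pos 2 'd': at 14 (via fail)  emit P4@[1:2]
pos 3 'b': at 15  emit P6@[3:3]
pos 4 'd': at 11 (via fail)
pos 5 'b': at 12  emit P6@[5:5]
pos 6 'd': at 13  emit P2@[2:6]
pos 7 'b': at 12 (via fail)  emit P6@[7:7]
pos 8 'c': at 4 (via fail)
pos 9 'c': at 5  emit P0@[8:9]
pos 10 'c': at 6  emit P0@[9:10]
pos 11 'c': at 7  emit P0@[10:11],P7@[8:11]
pos 12 'c': at 8  emit P0@[11:12],P1@[7:12],P7@[9:12]
pos 13 'a': at 19 (via fail)
pos 14 'b': at 3 (via fail)  emit P6@[14:14]
pos 15 'b': at 3 (via fail)  emit P6@[15:15]
pos 16 'c': at 4
pos 17 'c': at 5  emit P0@[16:17]
pos 18 'c': at 6  emit P0@[17:18]
pos 19 'b': at 3 (via fail)  emit P6@[19:19]
pos 20 'b': at 3 (via fail)  emit P6@[20:20]
pos 21 'd': at 9 (via fail)
pos 22 'b': at 10  emit P6@[22:22]
pos 23 'd': at 11
pos 24 'b': at 12  emit P6@[24:24]
pos 25 'd': at 13  emit P2@[21:25]
pos 26 'd': at 14 (via fail)  emit P4@[25:26]

All matches (sorted): [[2,4],[3,6],[5,6],[6,2],[7,6],[9,0],[10,0],[11,0],[11,7],[12,0],[12,1],[12,7],[14,6],[15,6],[17,0],[18,0],[19,6],[20,6],[22,6],[24,6],[25,2],[26,4]]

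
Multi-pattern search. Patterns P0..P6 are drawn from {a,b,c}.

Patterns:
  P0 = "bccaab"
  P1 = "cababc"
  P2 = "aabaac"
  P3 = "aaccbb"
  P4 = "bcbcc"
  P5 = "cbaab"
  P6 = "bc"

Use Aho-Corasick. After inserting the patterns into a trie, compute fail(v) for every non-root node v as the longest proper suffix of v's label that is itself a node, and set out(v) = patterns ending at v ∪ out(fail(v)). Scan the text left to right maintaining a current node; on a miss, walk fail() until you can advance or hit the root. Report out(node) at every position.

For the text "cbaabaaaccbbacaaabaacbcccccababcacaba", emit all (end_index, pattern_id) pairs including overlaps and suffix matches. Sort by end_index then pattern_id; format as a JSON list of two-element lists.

Construct AC machine:
Trie (insert patterns):
  n0 'ε': a→13 b→1 c→7
  n1 'b': c→2
  n2 'bc': b→23 c→3  ←P6
  n3 'bcc': a→4
  n4 'bcca': a→5
  n5 'bccaa': b→6
  n6 'bccaab': ·  ←P0
  n7 'c': a→8 b→26
  n8 'ca': b→9
  n9 'cab': a→10
  n10 'caba': b→11
  n11 'cabab': c→12
  n12 'cababc': ·  ←P1
  n13 'a': a→14
  n14 'aa': b→15 c→19
  n15 'aab': a→16
  n16 'aaba': a→17
  n17 'aabaa': c→18
  n18 'aabaac': ·  ←P2
  n19 'aac': c→20
  n20 'aacc': b→21
  n21 'aaccb': b→22
  n22 'aaccbb': ·  ←P3
  n23 'bcb': c→24
  n24 'bcbc': c→25
  n25 'bcbcc': ·  ←P4
  n26 'cb': a→27
  n27 'cba': a→28
  n28 'cbaa': b→29
  n29 'cbaab': ·  ←P5

Failure links (BFS by depth):
  n1('b'): parent n0 fail=0; on 'b' 0 → fail=0;  out ∅∪∅=∅
  n7('c'): parent n0 fail=0; on 'c' 0 → fail=0;  out ∅∪∅=∅
  n13('a'): parent n0 fail=0; on 'a' 0 → fail=0;  out ∅∪∅=∅
  n2('bc'): parent n1 fail=0; on 'c' 0 → fail=7;  out {6}∪∅={6}
  n8('ca'): parent n7 fail=0; on 'a' 0 → fail=13;  out ∅∪∅=∅
  n14('aa'): parent n13 fail=0; on 'a' 0 → fail=13;  out ∅∪∅=∅
  n26('cb'): parent n7 fail=0; on 'b' 0 → fail=1;  out ∅∪∅=∅
  n3('bcc'): parent n2 fail=7; on 'c' 7→0 → fail=7;  out ∅∪∅=∅
  n9('cab'): parent n8 fail=13; on 'b' 13→0 → fail=1;  out ∅∪∅=∅
  n15('aab'): parent n14 fail=13; on 'b' 13→0 → fail=1;  out ∅∪∅=∅
  n19('aac'): parent n14 fail=13; on 'c' 13→0 → fail=7;  out ∅∪∅=∅
  n23('bcb'): parent n2 fail=7; on 'b' 7 → fail=26;  out ∅∪∅=∅
  n27('cba'): parent n26 fail=1; on 'a' 1→0 → fail=13;  out ∅∪∅=∅
  n4('bcca'): parent n3 fail=7; on 'a' 7 → fail=8;  out ∅∪∅=∅
  n10('caba'): parent n9 fail=1; on 'a' 1→0 → fail=13;  out ∅∪∅=∅
  n16('aaba'): parent n15 fail=1; on 'a' 1→0 → fail=13;  out ∅∪∅=∅
  n20('aacc'): parent n19 fail=7; on 'c' 7→0 → fail=7;  out ∅∪∅=∅
  n24('bcbc'): parent n23 fail=26; on 'c' 26→1 → fail=2;  out ∅∪{6}={6}
  n28('cbaa'): parent n27 fail=13; on 'a' 13 → fail=14;  out ∅∪∅=∅
  n5('bccaa'): parent n4 fail=8; on 'a' 8→13 → fail=14;  out ∅∪∅=∅
  n11('cabab'): parent n10 fail=13; on 'b' 13→0 → fail=1;  out ∅∪∅=∅
  n17('aabaa'): parent n16 fail=13; on 'a' 13 → fail=14;  out ∅∪∅=∅
  n21('aaccb'): parent n20 fail=7; on 'b' 7 → fail=26;  out ∅∪∅=∅
  n25('bcbcc'): parent n24 fail=2; on 'c' 2 → fail=3;  out {4}∪∅={4}
  n29('cbaab'): parent n28 fail=14; on 'b' 14 → fail=15;  out {5}∪∅={5}
  n6('bccaab'): parent n5 fail=14; on 'b' 14 → fail=15;  out {0}∪∅={0}
  n12('cababc'): parent n11 fail=1; on 'c' 1 → fail=2;  out {1}∪{6}={1,6}
  n18('aabaac'): parent n17 fail=14; on 'c' 14 → fail=19;  out {2}∪∅={2}
  n22('aaccbb'): parent n21 fail=26; on 'b' 26→1→0 → fail=1;  out {3}∪∅={3}

Text stream:
i=0 'c': node 0→7
i=1 'b': node 7→26
i=2 'a': node 26→27
i=3 'a': node 27→28
i=4 'b': node 28→29  → match P5@[0:4]
i=5 'a': node 29→16 ·f
i=6 'a': node 16→17
i=7 'a': node 17→14 ·f
i=8 'c': node 14→19
i=9 'c': node 19→20
i=10 'b': node 20→21
i=11 'b': node 21→22  → match P3@[6:11]
i=12 'a': node 22→13 ·f
i=13 'c': node 13→7 ·f
i=14 'a': node 7→8
i=15 'a': node 8→14 ·f
i=16 'a': node 14→14 ·f
i=17 'b': node 14→15
i=18 'a': node 15→16
i=19 'a': node 16→17
i=20 'c': node 17→18  → match P2@[15:20]
i=21 'b': node 18→26 ·f
i=22 'c': node 26→2 ·f  → match P6@[21:22]
i=23 'c': node 2→3
i=24 'c': node 3→7 ·f
i=25 'c': node 7→7 ·f
i=26 'c': node 7→7 ·f
i=27 'a': node 7→8
i=28 'b': node 8→9
i=29 'a': node 9→10
i=30 'b': node 10→11
i=31 'c': node 11→12  → match P1@[26:31],P6@[30:31]
i=32 'a': node 12→8 ·f
i=33 'c': node 8→7 ·f
i=34 'a': node 7→8
i=35 'b': node 8→9
i=36 'a': node 9→10

Result: [[4,5],[11,3],[20,2],[22,6],[31,1],[31,6]]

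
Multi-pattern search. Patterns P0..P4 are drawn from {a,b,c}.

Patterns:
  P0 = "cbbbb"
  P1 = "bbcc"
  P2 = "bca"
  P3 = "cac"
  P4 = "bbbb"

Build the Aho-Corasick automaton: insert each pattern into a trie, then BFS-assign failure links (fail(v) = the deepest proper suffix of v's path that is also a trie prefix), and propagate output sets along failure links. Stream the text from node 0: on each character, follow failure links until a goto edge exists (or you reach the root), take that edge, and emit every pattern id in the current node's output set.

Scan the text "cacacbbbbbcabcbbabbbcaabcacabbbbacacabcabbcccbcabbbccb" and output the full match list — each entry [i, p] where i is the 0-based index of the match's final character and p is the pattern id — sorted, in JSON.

Construct AC machine:
Trie (insert patterns):
  n0 'ε': b→6 c→1
  n1 'c': a→12 b→2
  n2 'cb': b→3
  n3 'cbb': b→4
  n4 'cbbb': b→5
  n5 'cbbbb': ·  ←P0
  n6 'b': b→7 c→10
  n7 'bb': b→14 c→8
  n8 'bbc': c→9
  n9 'bbcc': ·  ←P1
  n10 'bc': a→11
  n11 'bca': ·  ←P2
  n12 'ca': c→13
  n13 'cac': ·  ←P3
  n14 'bbb': b→15
  n15 'bbbb': ·  ←P4

Failure links (BFS by depth):
  fail(1) 'c': from fail(0)=0 chase 'c': 0 ⇒ 0;  out=∅∪out(0)=∅
  fail(6) 'b': from fail(0)=0 chase 'b': 0 ⇒ 0;  out=∅∪out(0)=∅
  fail(2) 'cb': from fail(1)=0 chase 'b': 0 ⇒ 6;  out=∅∪out(6)=∅
  fail(7) 'bb': from fail(6)=0 chase 'b': 0 ⇒ 6;  out=∅∪out(6)=∅
  fail(10) 'bc': from fail(6)=0 chase 'c': 0 ⇒ 1;  out=∅∪out(1)=∅
  fail(12) 'ca': from fail(1)=0 chase 'a': 0 ⇒ 0;  out=∅∪out(0)=∅
  fail(3) 'cbb': from fail(2)=6 chase 'b': 6 ⇒ 7;  out=∅∪out(7)=∅
  fail(8) 'bbc': from fail(7)=6 chase 'c': 6 ⇒ 10;  out=∅∪out(10)=∅
  fail(11) 'bca': from fail(10)=1 chase 'a': 1 ⇒ 12;  out={2}∪out(12)={2}
  fail(13) 'cac': from fail(12)=0 chase 'c': 0 ⇒ 1;  out={3}∪out(1)={3}
  fail(14) 'bbb': from fail(7)=6 chase 'b': 6 ⇒ 7;  out=∅∪out(7)=∅
  fail(4) 'cbbb': from fail(3)=7 chase 'b': 7 ⇒ 14;  out=∅∪out(14)=∅
  fail(9) 'bbcc': from fail(8)=10 chase 'c': 10→1→0 ⇒ 1;  out={1}∪out(1)={1}
  fail(15) 'bbbb': from fail(14)=7 chase 'b': 7 ⇒ 14;  out={4}∪out(14)={4}
  fail(5) 'cbbbb': from fail(4)=14 chase 'b': 14 ⇒ 15;  out={0}∪out(15)={0,4}

Scan:
pos 0 'c': at 1
pos 1 'a': at 12
pos 2 'c': at 13  ** P3@[0:2]
pos 3 'a': at 12 ·f
pos 4 'c': at 13  ** P3@[2:4]
pos 5 'b': at 2 ·f
pos 6 'b': at 3
pos 7 'b': at 4
pos 8 'b': at 5  ** P0@[4:8],P4@[5:8]
pos 9 'b': at 15 ·f  ** P4@[6:9]
pos 10 'c': at 8 ·f
pos 11 'a': at 11 ·f  ** P2@[9:11]
pos 12 'b': at 6 ·f
pos 13 'c': at 10
pos 14 'b': at 2 ·f
pos 15 'b': at 3
pos 16 'a': at 0 ·f
pos 17 'b': at 6
pos 18 'b': at 7
pos 19 'b': at 14
pos 20 'c': at 8 ·f
pos 21 'a': at 11 ·f  ** P2@[19:21]
pos 22 'a': at 0 ·f
pos 23 'b': at 6
pos 24 'c': at 10
pos 25 'a': at 11  ** P2@[23:25]
pos 26 'c': at 13 ·f  ** P3@[24:26]
pos 27 'a': at 12 ·f
pos 28 'b': at 6 ·f
pos 29 'b': at 7
pos 30 'b': at 14
pos 31 'b': at 15  ** P4@[28:31]
pos 32 'a': at 0 ·f
pos 33 'c': at 1
pos 34 'a': at 12
pos 35 'c': at 13  ** P3@[33:35]
pos 36 'a': at 12 ·f
pos 37 'b': at 6 ·f
pos 38 'c': at 10
pos 39 'a': at 11  ** P2@[37:39]
pos 40 'b': at 6 ·f
pos 41 'b': at 7
pos 42 'c': at 8
pos 43 'c': at 9  ** P1@[40:43]
pos 44 'c': at 1 ·f
pos 45 'b': at 2
pos 46 'c': at 10 ·f
pos 47 'a': at 11  ** P2@[45:47]
pos 48 'b': at 6 ·f
pos 49 'b': at 7
pos 50 'b': at 14
pos 51 'c': at 8 ·f
pos 52 'c': at 9  ** P1@[49:52]
pos 53 'b': at 2 ·f

All matches (sorted): [[2,3],[4,3],[8,0],[8,4],[9,4],[11,2],[21,2],[25,2],[26,3],[31,4],[35,3],[39,2],[43,1],[47,2],[52,1]]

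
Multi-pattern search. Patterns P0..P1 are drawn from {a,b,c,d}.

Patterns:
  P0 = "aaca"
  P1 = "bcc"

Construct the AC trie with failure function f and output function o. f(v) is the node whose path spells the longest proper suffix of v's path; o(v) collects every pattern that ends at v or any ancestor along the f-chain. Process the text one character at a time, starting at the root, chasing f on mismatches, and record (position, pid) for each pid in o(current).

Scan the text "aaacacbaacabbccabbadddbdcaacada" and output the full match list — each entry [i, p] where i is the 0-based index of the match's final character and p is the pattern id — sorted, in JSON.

Build:
Trie (insert patterns):
  n0 'ε': a→1 b→5
  n1 'a': a→2
  n2 'aa': c→3
  n3 'aac': a→4
  n4 'aaca': ·  ←P0
  n5 'b': c→6
  n6 'bc': c→7
  n7 'bcc': ·  ←P1

Failure links (BFS by depth):
  fail(1) 'a': from fail(0)=0 chase 'a': 0 ⇒ 0;  out=∅∪out(0)=∅
  fail(5) 'b': from fail(0)=0 chase 'b': 0 ⇒ 0;  out=∅∪out(0)=∅
  fail(2) 'aa': from fail(1)=0 chase 'a': 0 ⇒ 1;  out=∅∪out(1)=∅
  fail(6) 'bc': from fail(5)=0 chase 'c': 0 ⇒ 0;  out=∅∪out(0)=∅
  fail(3) 'aac': from fail(2)=1 chase 'c': 1→0 ⇒ 0;  out=∅∪out(0)=∅
  fail(7) 'bcc': from fail(6)=0 chase 'c': 0 ⇒ 0;  out={1}∪out(0)={1}
  fail(4) 'aaca': from fail(3)=0 chase 'a': 0 ⇒ 1;  out={0}∪out(1)={0}

Scan:
[0] read 'a'  n0⇒n1
[1] read 'a'  n1⇒n2
[2] read 'a'  n2⇒n2 (fail-walked)
[3] read 'c'  n2⇒n3
[4] read 'a'  n3⇒n4  ** P0@[1:4]
[5] read 'c'  n4⇒n0 (fail-walked)
[6] read 'b'  n0⇒n5
[7] read 'a'  n5⇒n1 (fail-walked)
[8] read 'a'  n1⇒n2
[9] read 'c'  n2⇒n3
[10] read 'a'  n3⇒n4  ** P0@[7:10]
[11] read 'b'  n4⇒n5 (fail-walked)
[12] read 'b'  n5⇒n5 (fail-walked)
[13] read 'c'  n5⇒n6
[14] read 'c'  n6⇒n7  ** P1@[12:14]
[15] read 'a'  n7⇒n1 (fail-walked)
[16] read 'b'  n1⇒n5 (fail-walked)
[17] read 'b'  n5⇒n5 (fail-walked)
[18] read 'a'  n5⇒n1 (fail-walked)
[19] read 'd'  n1⇒n0 (fail-walked)
[20] read 'd'  n0⇒n0
[21] read 'd'  n0⇒n0
[22] read 'b'  n0⇒n5
[23] read 'd'  n5⇒n0 (fail-walked)
[24] read 'c'  n0⇒n0
[25] read 'a'  n0⇒n1
[26] read 'a'  n1⇒n2
[27] read 'c'  n2⇒n3
[28] read 'a'  n3⇒n4  ** P0@[25:28]
[29] read 'd'  n4⇒n0 (fail-walked)
[30] read 'a'  n0⇒n1

Result: [[4,0],[10,0],[14,1],[28,0]]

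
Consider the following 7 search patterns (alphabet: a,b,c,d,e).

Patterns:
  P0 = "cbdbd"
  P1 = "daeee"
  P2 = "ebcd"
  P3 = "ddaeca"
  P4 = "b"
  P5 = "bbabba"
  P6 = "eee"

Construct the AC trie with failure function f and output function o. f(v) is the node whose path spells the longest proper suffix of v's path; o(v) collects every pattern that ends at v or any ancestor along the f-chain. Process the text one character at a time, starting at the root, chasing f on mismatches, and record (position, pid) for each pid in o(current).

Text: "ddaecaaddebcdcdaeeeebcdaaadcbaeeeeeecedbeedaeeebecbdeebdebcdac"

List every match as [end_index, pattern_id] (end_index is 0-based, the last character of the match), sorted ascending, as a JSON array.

Build:
Trie nodes:
  n0 'ε': b→20 c→1 d→6 e→11
  n1 'c': b→2
  n2 'cb': d→3
  n3 'cbd': b→4
  n4 'cbdb': d→5
  n5 'cbdbd': ·  ←P0
  n6 'd': a→7 d→15
  n7 'da': e→8
  n8 'dae': e→9
  n9 'daee': e→10
  n10 'daeee': ·  ←P1
  n11 'e': b→12 e→26
  n12 'eb': c→13
  n13 'ebc': d→14
  n14 'ebcd': ·  ←P2
  n15 'dd': a→16
  n16 'dda': e→17
  n17 'ddae': c→18
  n18 'ddaec': a→19
  n19 'ddaeca': ·  ←P3
  n20 'b': b→21  ←P4
  n21 'bb': a→22
  n22 'bba': b→23
  n23 'bbab': b→24
  n24 'bbabb': a→25
  n25 'bbabba': ·  ←P5
  n26 'ee': e→27
  n27 'eee': ·  ←P6

BFS fail/out derivation:
  fail(1) 'c': from fail(0)=0 chase 'c': 0 ⇒ 0;  out=∅∪out(0)=∅
  fail(6) 'd': from fail(0)=0 chase 'd': 0 ⇒ 0;  out=∅∪out(0)=∅
  fail(11) 'e': from fail(0)=0 chase 'e': 0 ⇒ 0;  out=∅∪out(0)=∅
  fail(20) 'b': from fail(0)=0 chase 'b': 0 ⇒ 0;  out={4}∪out(0)={4}
  fail(2) 'cb': from fail(1)=0 chase 'b': 0 ⇒ 20;  out=∅∪out(20)={4}
  fail(7) 'da': from fail(6)=0 chase 'a': 0 ⇒ 0;  out=∅∪out(0)=∅
  fail(12) 'eb': from fail(11)=0 chase 'b': 0 ⇒ 20;  out=∅∪out(20)={4}
  fail(15) 'dd': from fail(6)=0 chase 'd': 0 ⇒ 6;  out=∅∪out(6)=∅
  fail(21) 'bb': from fail(20)=0 chase 'b': 0 ⇒ 20;  out=∅∪out(20)={4}
  fail(26) 'ee': from fail(11)=0 chase 'e': 0 ⇒ 11;  out=∅∪out(11)=∅
  fail(3) 'cbd': from fail(2)=20 chase 'd': 20→0 ⇒ 6;  out=∅∪out(6)=∅
  fail(8) 'dae': from fail(7)=0 chase 'e': 0 ⇒ 11;  out=∅∪out(11)=∅
  fail(13) 'ebc': from fail(12)=20 chase 'c': 20→0 ⇒ 1;  out=∅∪out(1)=∅
  fail(16) 'dda': from fail(15)=6 chase 'a': 6 ⇒ 7;  out=∅∪out(7)=∅
  fail(22) 'bba': from fail(21)=20 chase 'a': 20→0 ⇒ 0;  out=∅∪out(0)=∅
  fail(27) 'eee': from fail(26)=11 chase 'e': 11 ⇒ 26;  out={6}∪out(26)={6}
  fail(4) 'cbdb': from fail(3)=6 chase 'b': 6→0 ⇒ 20;  out=∅∪out(20)={4}
  fail(9) 'daee': from fail(8)=11 chase 'e': 11 ⇒ 26;  out=∅∪out(26)=∅
  fail(14) 'ebcd': from fail(13)=1 chase 'd': 1→0 ⇒ 6;  out={2}∪out(6)={2}
  fail(17) 'ddae': from fail(16)=7 chase 'e': 7 ⇒ 8;  out=∅∪out(8)=∅
  fail(23) 'bbab': from fail(22)=0 chase 'b': 0 ⇒ 20;  out=∅∪out(20)={4}
  fail(5) 'cbdbd': from fail(4)=20 chase 'd': 20→0 ⇒ 6;  out={0}∪out(6)={0}
  fail(10) 'daeee': from fail(9)=26 chase 'e': 26 ⇒ 27;  out={1}∪out(27)={1,6}
  fail(18) 'ddaec': from fail(17)=8 chase 'c': 8→11→0 ⇒ 1;  out=∅∪out(1)=∅
  fail(24) 'bbabb': from fail(23)=20 chase 'b': 20 ⇒ 21;  out=∅∪out(21)={4}
  fail(19) 'ddaeca': from fail(18)=1 chase 'a': 1→0 ⇒ 0;  out={3}∪out(0)={3}
  fail(25) 'bbabba': from fail(24)=21 chase 'a': 21 ⇒ 22;  out={5}∪out(22)={5}

Run:
pos 0 'd': at 6
pos 1 'd': at 15
pos 2 'a': at 16
pos 3 'e': at 17
pos 4 'c': at 18
pos 5 'a': at 19  → match P3@[0:5]
pos 6 'a': at 0 (via fail)
pos 7 'd': at 6
pos 8 'd': at 15
pos 9 'e': at 11 (via fail)
pos 10 'b': at 12  → match P4@[10:10]
pos 11 'c': at 13
pos 12 'd': at 14  → match P2@[9:12]
pos 13 'c': at 1 (via fail)
pos 14 'd': at 6 (via fail)
pos 15 'a': at 7
pos 16 'e': at 8
pos 17 'e': at 9
pos 18 'e': at 10  → match P1@[14:18],P6@[16:18]
pos 19 'e': at 27 (via fail)  → match P6@[17:19]
pos 20 'b': at 12 (via fail)  → match P4@[20:20]
pos 21 'c': at 13
pos 22 'd': at 14  → match P2@[19:22]
pos 23 'a': at 7 (via fail)
pos 24 'a': at 0 (via fail)
pos 25 'a': at 0
pos 26 'd': at 6
pos 27 'c': at 1 (via fail)
pos 28 'b': at 2  → match P4@[28:28]
pos 29 'a': at 0 (via fail)
pos 30 'e': at 11
pos 31 'e': at 26
pos 32 'e': at 27  → match P6@[30:32]
pos 33 'e': at 27 (via fail)  → match P6@[31:33]
pos 34 'e': at 27 (via fail)  → match P6@[32:34]
pos 35 'e': at 27 (via fail)  → match P6@[33:35]
pos 36 'c': at 1 (via fail)
pos 37 'e': at 11 (via fail)
pos 38 'd': at 6 (via fail)
pos 39 'b': at 20 (via fail)  → match P4@[39:39]
pos 40 'e': at 11 (via fail)
pos 41 'e': at 26
pos 42 'd': at 6 (via fail)
pos 43 'a': at 7
pos 44 'e': at 8
pos 45 'e': at 9
pos 46 'e': at 10  → match P1@[42:46],P6@[44:46]
pos 47 'b': at 12 (via fail)  → match P4@[47:47]
pos 48 'e': at 11 (via fail)
pos 49 'c': at 1 (via fail)
pos 50 'b': at 2  → match P4@[50:50]
pos 51 'd': at 3
pos 52 'e': at 11 (via fail)
pos 53 'e': at 26
pos 54 'b': at 12 (via fail)  → match P4@[54:54]
pos 55 'd': at 6 (via fail)
pos 56 'e': at 11 (via fail)
pos 57 'b': at 12  → match P4@[57:57]
pos 58 'c': at 13
pos 59 'd': at 14  → match P2@[56:59]
pos 60 'a': at 7 (via fail)
pos 61 'c': at 1 (via fail)

All matches (sorted): [[5,3],[10,4],[12,2],[18,1],[18,6],[19,6],[20,4],[22,2],[28,4],[32,6],[33,6],[34,6],[35,6],[39,4],[46,1],[46,6],[47,4],[50,4],[54,4],[57,4],[59,2]]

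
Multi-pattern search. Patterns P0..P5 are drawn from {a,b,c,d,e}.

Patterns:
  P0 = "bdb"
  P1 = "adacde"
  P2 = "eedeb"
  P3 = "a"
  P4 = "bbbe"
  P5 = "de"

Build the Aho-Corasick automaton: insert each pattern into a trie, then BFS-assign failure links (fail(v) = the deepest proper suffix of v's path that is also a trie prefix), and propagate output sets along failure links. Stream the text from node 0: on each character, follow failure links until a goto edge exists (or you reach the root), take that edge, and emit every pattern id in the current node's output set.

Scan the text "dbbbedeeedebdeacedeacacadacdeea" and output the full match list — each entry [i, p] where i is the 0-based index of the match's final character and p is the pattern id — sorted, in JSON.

Construct AC machine:
Trie nodes:
  n0 'ε': a→4 b→1 d→18 e→10
  n1 'b': b→15 d→2
  n2 'bd': b→3
  n3 'bdb': ·  ←P0
  n4 'a': d→5  ←P3
  n5 'ad': a→6
  n6 'ada': c→7
  n7 'adac': d→8
  n8 'adacd': e→9
  n9 'adacde': ·  ←P1
  n10 'e': e→11
  n11 'ee': d→12
  n12 'eed': e→13
  n13 'eede': b→14
  n14 'eedeb': ·  ←P2
  n15 'bb': b→16
  n16 'bbb': e→17
  n17 'bbbe': ·  ←P4
  n18 'd': e→19
  n19 'de': ·  ←P5

Failure links (BFS by depth):
  n1('b'): parent n0 fail=0; on 'b' 0 → fail=0;  out ∅∪∅=∅
  n4('a'): parent n0 fail=0; on 'a' 0 → fail=0;  out {3}∪∅={3}
  n10('e'): parent n0 fail=0; on 'e' 0 → fail=0;  out ∅∪∅=∅
  n18('d'): parent n0 fail=0; on 'd' 0 → fail=0;  out ∅∪∅=∅
  n2('bd'): parent n1 fail=0; on 'd' 0 → fail=18;  out ∅∪∅=∅
  n5('ad'): parent n4 fail=0; on 'd' 0 → fail=18;  out ∅∪∅=∅
  n11('ee'): parent n10 fail=0; on 'e' 0 → fail=10;  out ∅∪∅=∅
  n15('bb'): parent n1 fail=0; on 'b' 0 → fail=1;  out ∅∪∅=∅
  n19('de'): parent n18 fail=0; on 'e' 0 → fail=10;  out {5}∪∅={5}
  n3('bdb'): parent n2 fail=18; on 'b' 18→0 → fail=1;  out {0}∪∅={0}
  n6('ada'): parent n5 fail=18; on 'a' 18→0 → fail=4;  out ∅∪{3}={3}
  n12('eed'): parent n11 fail=10; on 'd' 10→0 → fail=18;  out ∅∪∅=∅
  n16('bbb'): parent n15 fail=1; on 'b' 1 → fail=15;  out ∅∪∅=∅
  n7('adac'): parent n6 fail=4; on 'c' 4→0 → fail=0;  out ∅∪∅=∅
  n13('eede'): parent n12 fail=18; on 'e' 18 → fail=19;  out ∅∪{5}={5}
  n17('bbbe'): parent n16 fail=15; on 'e' 15→1→0 → fail=10;  out {4}∪∅={4}
  n8('adacd'): parent n7 fail=0; on 'd' 0 → fail=18;  out ∅∪∅=∅
  n14('eedeb'): parent n13 fail=19; on 'b' 19→10→0 → fail=1;  out {2}∪∅={2}
  n9('adacde'): parent n8 fail=18; on 'e' 18 → fail=19;  out {1}∪{5}={1,5}

Text stream:
pos 0 'd': at 18
pos 1 'b': at 1 ·f
pos 2 'b': at 15
pos 3 'b': at 16
pos 4 'e': at 17  emit P4@[1:4]
pos 5 'd': at 18 ·f
pos 6 'e': at 19  emit P5@[5:6]
pos 7 'e': at 11 ·f
pos 8 'e': at 11 ·f
pos 9 'd': at 12
pos 10 'e': at 13  emit P5@[9:10]
pos 11 'b': at 14  emit P2@[7:11]
pos 12 'd': at 2 ·f
pos 13 'e': at 19 ·f  emit P5@[12:13]
pos 14 'a': at 4 ·f  emit P3@[14:14]
pos 15 'c': at 0 ·f
pos 16 'e': at 10
pos 17 'd': at 18 ·f
pos 18 'e': at 19  emit P5@[17:18]
pos 19 'a': at 4 ·f  emit P3@[19:19]
pos 20 'c': at 0 ·f
pos 21 'a': at 4  emit P3@[21:21]
pos 22 'c': at 0 ·f
pos 23 'a': at 4  emit P3@[23:23]
pos 24 'd': at 5
pos 25 'a': at 6  emit P3@[25:25]
pos 26 'c': at 7
pos 27 'd': at 8
pos 28 'e': at 9  emit P1@[23:28],P5@[27:28]
pos 29 'e': at 11 ·f
pos 30 'a': at 4 ·f  emit P3@[30:30]

All matches (sorted): [[4,4],[6,5],[10,5],[11,2],[13,5],[14,3],[18,5],[19,3],[21,3],[23,3],[25,3],[28,1],[28,5],[30,3]]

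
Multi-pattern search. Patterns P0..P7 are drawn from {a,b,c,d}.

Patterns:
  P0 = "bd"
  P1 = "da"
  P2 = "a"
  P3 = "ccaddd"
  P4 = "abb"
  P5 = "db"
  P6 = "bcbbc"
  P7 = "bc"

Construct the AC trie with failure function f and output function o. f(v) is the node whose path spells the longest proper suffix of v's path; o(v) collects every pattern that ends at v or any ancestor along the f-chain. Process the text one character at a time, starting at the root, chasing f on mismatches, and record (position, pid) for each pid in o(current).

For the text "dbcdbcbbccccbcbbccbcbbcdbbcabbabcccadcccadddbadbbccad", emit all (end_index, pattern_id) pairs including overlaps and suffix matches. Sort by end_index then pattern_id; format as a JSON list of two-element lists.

Build:
Trie (insert patterns):
  n0 'ε': a→5 b→1 c→6 d→3
  n1 'b': c→15 d→2
  n2 'bd': ·  ←P0
  n3 'd': a→4 b→14
  n4 'da': ·  ←P1
  n5 'a': b→12  ←P2
  n6 'c': c→7
  n7 'cc': a→8
  n8 'cca': d→9
  n9 'ccad': d→10
  n10 'ccadd': d→11
  n11 'ccaddd': ·  ←P3
  n12 'ab': b→13
  n13 'abb': ·  ←P4
  n14 'db': ·  ←P5
  n15 'bc': b→16  ←P7
  n16 'bcb': b→17
  n17 'bcbb': c→18
  n18 'bcbbc': ·  ←P6

BFS fail/out derivation:
  n1('b'): parent n0 fail=0; on 'b' 0 → fail=0;  out ∅∪∅=∅
  n3('d'): parent n0 fail=0; on 'd' 0 → fail=0;  out ∅∪∅=∅
  n5('a'): parent n0 fail=0; on 'a' 0 → fail=0;  out {2}∪∅={2}
  n6('c'): parent n0 fail=0; on 'c' 0 → fail=0;  out ∅∪∅=∅
  n2('bd'): parent n1 fail=0; on 'd' 0 → fail=3;  out {0}∪∅={0}
  n4('da'): parent n3 fail=0; on 'a' 0 → fail=5;  out {1}∪{2}={1,2}
  n7('cc'): parent n6 fail=0; on 'c' 0 → fail=6;  out ∅∪∅=∅
  n12('ab'): parent n5 fail=0; on 'b' 0 → fail=1;  out ∅∪∅=∅
  n14('db'): parent n3 fail=0; on 'b' 0 → fail=1;  out {5}∪∅={5}
  n15('bc'): parent n1 fail=0; on 'c' 0 → fail=6;  out {7}∪∅={7}
  n8('cca'): parent n7 fail=6; on 'a' 6→0 → fail=5;  out ∅∪{2}={2}
  n13('abb'): parent n12 fail=1; on 'b' 1→0 → fail=1;  out {4}∪∅={4}
  n16('bcb'): parent n15 fail=6; on 'b' 6→0 → fail=1;  out ∅∪∅=∅
  n9('ccad'): parent n8 fail=5; on 'd' 5→0 → fail=3;  out ∅∪∅=∅
  n17('bcbb'): parent n16 fail=1; on 'b' 1→0 → fail=1;  out ∅∪∅=∅
  n10('ccadd'): parent n9 fail=3; on 'd' 3→0 → fail=3;  out ∅∪∅=∅
  n18('bcbbc'): parent n17 fail=1; on 'c' 1 → fail=15;  out {6}∪{7}={6,7}
  n11('ccaddd'): parent n10 fail=3; on 'd' 3→0 → fail=3;  out {3}∪∅={3}

Run:
pos 0 'd': at 3
pos 1 'b': at 14  ** P5@[0:1]
pos 2 'c': at 15 (via fail)  ** P7@[1:2]
pos 3 'd': at 3 (via fail)
pos 4 'b': at 14  ** P5@[3:4]
pos 5 'c': at 15 (via fail)  ** P7@[4:5]
pos 6 'b': at 16
pos 7 'b': at 17
pos 8 'c': at 18  ** P6@[4:8],P7@[7:8]
pos 9 'c': at 7 (via fail)
pos 10 'c': at 7 (via fail)
pos 11 'c': at 7 (via fail)
pos 12 'b': at 1 (via fail)
pos 13 'c': at 15  ** P7@[12:13]
pos 14 'b': at 16
pos 15 'b': at 17
pos 16 'c': at 18  ** P6@[12:16],P7@[15:16]
pos 17 'c': at 7 (via fail)
pos 18 'b': at 1 (via fail)
pos 19 'c': at 15  ** P7@[18:19]
pos 20 'b': at 16
pos 21 'b': at 17
pos 22 'c': at 18  ** P6@[18:22],P7@[21:22]
pos 23 'd': at 3 (via fail)
pos 24 'b': at 14  ** P5@[23:24]
pos 25 'b': at 1 (via fail)
pos 26 'c': at 15  ** P7@[25:26]
pos 27 'a': at 5 (via fail)  ** P2@[27:27]
pos 28 'b': at 12
pos 29 'b': at 13  ** P4@[27:29]
pos 30 'a': at 5 (via fail)  ** P2@[30:30]
pos 31 'b': at 12
pos 32 'c': at 15 (via fail)  ** P7@[31:32]
pos 33 'c': at 7 (via fail)
pos 34 'c': at 7 (via fail)
pos 35 'a': at 8  ** P2@[35:35]
pos 36 'd': at 9
pos 37 'c': at 6 (via fail)
pos 38 'c': at 7
pos 39 'c': at 7 (via fail)
pos 40 'a': at 8  ** P2@[40:40]
pos 41 'd': at 9
pos 42 'd': at 10
pos 43 'd': at 11  ** P3@[38:43]
pos 44 'b': at 14 (via fail)  ** P5@[43:44]
pos 45 'a': at 5 (via fail)  ** P2@[45:45]
pos 46 'd': at 3 (via fail)
pos 47 'b': at 14  ** P5@[46:47]
pos 48 'b': at 1 (via fail)
pos 49 'c': at 15  ** P7@[48:49]
pos 50 'c': at 7 (via fail)
pos 51 'a': at 8  ** P2@[51:51]
pos 52 'd': at 9

All matches (sorted): [[1,5],[2,7],[4,5],[5,7],[8,6],[8,7],[13,7],[16,6],[16,7],[19,7],[22,6],[22,7],[24,5],[26,7],[27,2],[29,4],[30,2],[32,7],[35,2],[40,2],[43,3],[44,5],[45,2],[47,5],[49,7],[51,2]]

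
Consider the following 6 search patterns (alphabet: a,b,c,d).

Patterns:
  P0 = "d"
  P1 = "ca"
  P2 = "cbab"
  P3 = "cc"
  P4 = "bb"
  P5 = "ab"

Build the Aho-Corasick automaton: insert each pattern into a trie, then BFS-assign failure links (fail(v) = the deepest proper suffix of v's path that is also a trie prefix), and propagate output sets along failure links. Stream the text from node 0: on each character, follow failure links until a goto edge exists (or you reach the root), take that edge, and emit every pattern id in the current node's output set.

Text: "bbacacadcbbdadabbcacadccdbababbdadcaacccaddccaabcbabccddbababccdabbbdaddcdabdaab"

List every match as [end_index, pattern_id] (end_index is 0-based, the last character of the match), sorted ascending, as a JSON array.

Build:
Trie nodes:
  0='ε' goto a→10 b→8 c→2 d→1
  1='d' goto ·  ←P0
  2='c' goto a→3 b→4 c→7
  3='ca' goto ·  ←P1
  4='cb' goto a→5
  5='cba' goto b→6
  6='cbab' goto ·  ←P2
  7='cc' goto ·  ←P3
  8='b' goto b→9
  9='bb' goto ·  ←P4
  10='a' goto b→11
  11='ab' goto ·  ←P5

Failure links (BFS by depth):
  n1('d'): parent n0 fail=0; on 'd' 0 → fail=0;  out {0}∪∅={0}
  n2('c'): parent n0 fail=0; on 'c' 0 → fail=0;  out ∅∪∅=∅
  n8('b'): parent n0 fail=0; on 'b' 0 → fail=0;  out ∅∪∅=∅
  n10('a'): parent n0 fail=0; on 'a' 0 → fail=0;  out ∅∪∅=∅
  n3('ca'): parent n2 fail=0; on 'a' 0 → fail=10;  out {1}∪∅={1}
  n4('cb'): parent n2 fail=0; on 'b' 0 → fail=8;  out ∅∪∅=∅
  n7('cc'): parent n2 fail=0; on 'c' 0 → fail=2;  out {3}∪∅={3}
  n9('bb'): parent n8 fail=0; on 'b' 0 → fail=8;  out {4}∪∅={4}
  n11('ab'): parent n10 fail=0; on 'b' 0 → fail=8;  out {5}∪∅={5}
  n5('cba'): parent n4 fail=8; on 'a' 8→0 → fail=10;  out ∅∪∅=∅
  n6('cbab'): parent n5 fail=10; on 'b' 10 → fail=11;  out {2}∪{5}={2,5}

Scan:
i=0 'b': node 0→8
i=1 'b': node 8→9  → match P4@[0:1]
i=2 'a': node 9→10 (fail-walked)
i=3 'c': node 10→2 (fail-walked)
i=4 'a': node 2→3  → match P1@[3:4]
i=5 'c': node 3→2 (fail-walked)
i=6 'a': node 2→3  → match P1@[5:6]
i=7 'd': node 3→1 (fail-walked)  → match P0@[7:7]
i=8 'c': node 1→2 (fail-walked)
i=9 'b': node 2→4
i=10 'b': node 4→9 (fail-walked)  → match P4@[9:10]
i=11 'd': node 9→1 (fail-walked)  → match P0@[11:11]
i=12 'a': node 1→10 (fail-walked)
i=13 'd': node 10→1 (fail-walked)  → match P0@[13:13]
i=14 'a': node 1→10 (fail-walked)
i=15 'b': node 10→11  → match P5@[14:15]
i=16 'b': node 11→9 (fail-walked)  → match P4@[15:16]
i=17 'c': node 9→2 (fail-walked)
i=18 'a': node 2→3  → match P1@[17:18]
i=19 'c': node 3→2 (fail-walked)
i=20 'a': node 2→3  → match P1@[19:20]
i=21 'd': node 3→1 (fail-walked)  → match P0@[21:21]
i=22 'c': node 1→2 (fail-walked)
i=23 'c': node 2→7  → match P3@[22:23]
i=24 'd': node 7→1 (fail-walked)  → match P0@[24:24]
i=25 'b': node 1→8 (fail-walked)
i=26 'a': node 8→10 (fail-walked)
i=27 'b': node 10→11  → match P5@[26:27]
i=28 'a': node 11→10 (fail-walked)
i=29 'b': node 10→11  → match P5@[28:29]
i=30 'b': node 11→9 (fail-walked)  → match P4@[29:30]
i=31 'd': node 9→1 (fail-walked)  → match P0@[31:31]
i=32 'a': node 1→10 (fail-walked)
i=33 'd': node 10→1 (fail-walked)  → match P0@[33:33]
i=34 'c': node 1→2 (fail-walked)
i=35 'a': node 2→3  → match P1@[34:35]
i=36 'a': node 3→10 (fail-walked)
i=37 'c': node 10→2 (fail-walked)
i=38 'c': node 2→7  → match P3@[37:38]
i=39 'c': node 7→7 (fail-walked)  → match P3@[38:39]
i=40 'a': node 7→3 (fail-walked)  → match P1@[39:40]
i=41 'd': node 3→1 (fail-walked)  → match P0@[41:41]
i=42 'd': node 1→1 (fail-walked)  → match P0@[42:42]
i=43 'c': node 1→2 (fail-walked)
i=44 'c': node 2→7  → match P3@[43:44]
i=45 'a': node 7→3 (fail-walked)  → match P1@[44:45]
i=46 'a': node 3→10 (fail-walked)
i=47 'b': node 10→11  → match P5@[46:47]
i=48 'c': node 11→2 (fail-walked)
i=49 'b': node 2→4
i=50 'a': node 4→5
i=51 'b': node 5→6  → match P2@[48:51],P5@[50:51]
i=52 'c': node 6→2 (fail-walked)
i=53 'c': node 2→7  → match P3@[52:53]
i=54 'd': node 7→1 (fail-walked)  → match P0@[54:54]
i=55 'd': node 1→1 (fail-walked)  → match P0@[55:55]
i=56 'b': node 1→8 (fail-walked)
i=57 'a': node 8→10 (fail-walked)
i=58 'b': node 10→11  → match P5@[57:58]
i=59 'a': node 11→10 (fail-walked)
i=60 'b': node 10→11  → match P5@[59:60]
i=61 'c': node 11→2 (fail-walked)
i=62 'c': node 2→7  → match P3@[61:62]
i=63 'd': node 7→1 (fail-walked)  → match P0@[63:63]
i=64 'a': node 1→10 (fail-walked)
i=65 'b': node 10→11  → match P5@[64:65]
i=66 'b': node 11→9 (fail-walked)  → match P4@[65:66]
i=67 'b': node 9→9 (fail-walked)  → match P4@[66:67]
i=68 'd': node 9→1 (fail-walked)  → match P0@[68:68]
i=69 'a': node 1→10 (fail-walked)
i=70 'd': node 10→1 (fail-walked)  → match P0@[70:70]
i=71 'd': node 1→1 (fail-walked)  → match P0@[71:71]
i=72 'c': node 1→2 (fail-walked)
i=73 'd': node 2→1 (fail-walked)  → match P0@[73:73]
i=74 'a': node 1→10 (fail-walked)
i=75 'b': node 10→11  → match P5@[74:75]
i=76 'd': node 11→1 (fail-walked)  → match P0@[76:76]
i=77 'a': node 1→10 (fail-walked)
i=78 'a': node 10→10 (fail-walked)
i=79 'b': node 10→11  → match P5@[78:79]

Matches: [[1,4],[4,1],[6,1],[7,0],[10,4],[11,0],[13,0],[15,5],[16,4],[18,1],[20,1],[21,0],[23,3],[24,0],[27,5],[29,5],[30,4],[31,0],[33,0],[35,1],[38,3],[39,3],[40,1],[41,0],[42,0],[44,3],[45,1],[47,5],[51,2],[51,5],[53,3],[54,0],[55,0],[58,5],[60,5],[62,3],[63,0],[65,5],[66,4],[67,4],[68,0],[70,0],[71,0],[73,0],[75,5],[76,0],[79,5]]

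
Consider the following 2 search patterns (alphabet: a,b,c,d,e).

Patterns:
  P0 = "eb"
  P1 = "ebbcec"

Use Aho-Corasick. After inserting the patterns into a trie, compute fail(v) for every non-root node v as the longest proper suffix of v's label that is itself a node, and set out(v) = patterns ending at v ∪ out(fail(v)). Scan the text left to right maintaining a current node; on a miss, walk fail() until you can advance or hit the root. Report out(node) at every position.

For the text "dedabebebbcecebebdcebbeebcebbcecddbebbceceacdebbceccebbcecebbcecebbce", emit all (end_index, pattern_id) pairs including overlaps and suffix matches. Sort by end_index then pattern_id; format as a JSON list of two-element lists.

Build:
Trie nodes:
  0='ε' goto e→1
  1='e' goto b→2
  2='eb' goto b→3  ←P0
  3='ebb' goto c→4
  4='ebbc' goto e→5
  5='ebbce' goto c→6
  6='ebbcec' goto ·  ←P1

BFS fail/out derivation:
  n1('e'): parent n0 fail=0; on 'e' 0 → fail=0;  out ∅∪∅=∅
  n2('eb'): parent n1 fail=0; on 'b' 0 → fail=0;  out {0}∪∅={0}
  n3('ebb'): parent n2 fail=0; on 'b' 0 → fail=0;  out ∅∪∅=∅
  n4('ebbc'): parent n3 fail=0; on 'c' 0 → fail=0;  out ∅∪∅=∅
  n5('ebbce'): parent n4 fail=0; on 'e' 0 → fail=1;  out ∅∪∅=∅
  n6('ebbcec'): parent n5 fail=1; on 'c' 1→0 → fail=0;  out {1}∪∅={1}

Scan:
i=0 'd': node 0→0
i=1 'e': node 0→1
i=2 'd': node 1→0 (fail-walked)
i=3 'a': node 0→0
i=4 'b': node 0→0
i=5 'e': node 0→1
i=6 'b': node 1→2  → match P0@[5:6]
i=7 'e': node 2→1 (fail-walked)
i=8 'b': node 1→2  → match P0@[7:8]
i=9 'b': node 2→3
i=10 'c': node 3→4
i=11 'e': node 4→5
i=12 'c': node 5→6  → match P1@[7:12]
i=13 'e': node 6→1 (fail-walked)
i=14 'b': node 1→2  → match P0@[13:14]
i=15 'e': node 2→1 (fail-walked)
i=16 'b': node 1→2  → match P0@[15:16]
i=17 'd': node 2→0 (fail-walked)
i=18 'c': node 0→0
i=19 'e': node 0→1
i=20 'b': node 1→2  → match P0@[19:20]
i=21 'b': node 2→3
i=22 'e': node 3→1 (fail-walked)
i=23 'e': node 1→1 (fail-walked)
i=24 'b': node 1→2  → match P0@[23:24]
i=25 'c': node 2→0 (fail-walked)
i=26 'e': node 0→1
i=27 'b': node 1→2  → match P0@[26:27]
i=28 'b': node 2→3
i=29 'c': node 3→4
i=30 'e': node 4→5
i=31 'c': node 5→6  → match P1@[26:31]
i=32 'd': node 6→0 (fail-walked)
i=33 'd': node 0→0
i=34 'b': node 0→0
i=35 'e': node 0→1
i=36 'b': node 1→2  → match P0@[35:36]
i=37 'b': node 2→3
i=38 'c': node 3→4
i=39 'e': node 4→5
i=40 'c': node 5→6  → match P1@[35:40]
i=41 'e': node 6→1 (fail-walked)
i=42 'a': node 1→0 (fail-walked)
i=43 'c': node 0→0
i=44 'd': node 0→0
i=45 'e': node 0→1
i=46 'b': node 1→2  → match P0@[45:46]
i=47 'b': node 2→3
i=48 'c': node 3→4
i=49 'e': node 4→5
i=50 'c': node 5→6  → match P1@[45:50]
i=51 'c': node 6→0 (fail-walked)
i=52 'e': node 0→1
i=53 'b': node 1→2  → match P0@[52:53]
i=54 'b': node 2→3
i=55 'c': node 3→4
i=56 'e': node 4→5
i=57 'c': node 5→6  → match P1@[52:57]
i=58 'e': node 6→1 (fail-walked)
i=59 'b': node 1→2  → match P0@[58:59]
i=60 'b': node 2→3
i=61 'c': node 3→4
i=62 'e': node 4→5
i=63 'c': node 5→6  → match P1@[58:63]
i=64 'e': node 6→1 (fail-walked)
i=65 'b': node 1→2  → match P0@[64:65]
i=66 'b': node 2→3
i=67 'c': node 3→4
i=68 'e': node 4→5

All matches (sorted): [[6,0],[8,0],[12,1],[14,0],[16,0],[20,0],[24,0],[27,0],[31,1],[36,0],[40,1],[46,0],[50,1],[53,0],[57,1],[59,0],[63,1],[65,0]]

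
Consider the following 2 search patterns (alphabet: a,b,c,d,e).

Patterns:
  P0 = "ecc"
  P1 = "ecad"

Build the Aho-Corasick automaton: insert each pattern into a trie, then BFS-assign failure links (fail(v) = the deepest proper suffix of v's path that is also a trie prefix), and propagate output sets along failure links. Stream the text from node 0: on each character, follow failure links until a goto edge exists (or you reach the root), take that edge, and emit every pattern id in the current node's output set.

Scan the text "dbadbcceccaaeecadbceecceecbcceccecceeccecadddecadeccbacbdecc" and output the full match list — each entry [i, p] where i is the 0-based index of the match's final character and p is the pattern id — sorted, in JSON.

Build:
Trie (insert patterns):
  0='ε' goto e→1
  1='e' goto c→2
  2='ec' goto a→4 c→3
  3='ecc' goto ·  ←P0
  4='eca' goto d→5
  5='ecad' goto ·  ←P1

Failure links (BFS by depth):
  n1('e'): parent n0 fail=0; on 'e' 0 → fail=0;  out ∅∪∅=∅
  n2('ec'): parent n1 fail=0; on 'c' 0 → fail=0;  out ∅∪∅=∅
  n3('ecc'): parent n2 fail=0; on 'c' 0 → fail=0;  out {0}∪∅={0}
  n4('eca'): parent n2 fail=0; on 'a' 0 → fail=0;  out ∅∪∅=∅
  n5('ecad'): parent n4 fail=0; on 'd' 0 → fail=0;  out {1}∪∅={1}

Scan:
pos 0 'd': at 0
pos 1 'b': at 0
pos 2 'a': at 0
pos 3 'd': at 0
pos 4 'b': at 0
pos 5 'c': at 0
pos 6 'c': at 0
pos 7 'e': at 1
pos 8 'c': at 2
pos 9 'c': at 3  emit P0@[7:9]
pos 10 'a': at 0 ·f
pos 11 'a': at 0
pos 12 'e': at 1
pos 13 'e': at 1 ·f
pos 14 'c': at 2
pos 15 'a': at 4
pos 16 'd': at 5  emit P1@[13:16]
pos 17 'b': at 0 ·f
pos 18 'c': at 0
pos 19 'e': at 1
pos 20 'e': at 1 ·f
pos 21 'c': at 2
pos 22 'c': at 3  emit P0@[20:22]
pos 23 'e': at 1 ·f
pos 24 'e': at 1 ·f
pos 25 'c': at 2
pos 26 'b': at 0 ·f
pos 27 'c': at 0
pos 28 'c': at 0
pos 29 'e': at 1
pos 30 'c': at 2
pos 31 'c': at 3  emit P0@[29:31]
pos 32 'e': at 1 ·f
pos 33 'c': at 2
pos 34 'c': at 3  emit P0@[32:34]
pos 35 'e': at 1 ·f
pos 36 'e': at 1 ·f
pos 37 'c': at 2
pos 38 'c': at 3  emit P0@[36:38]
pos 39 'e': at 1 ·f
pos 40 'c': at 2
pos 41 'a': at 4
pos 42 'd': at 5  emit P1@[39:42]
pos 43 'd': at 0 ·f
pos 44 'd': at 0
pos 45 'e': at 1
pos 46 'c': at 2
pos 47 'a': at 4
pos 48 'd': at 5  emit P1@[45:48]
pos 49 'e': at 1 ·f
pos 50 'c': at 2
pos 51 'c': at 3  emit P0@[49:51]
pos 52 'b': at 0 ·f
pos 53 'a': at 0
pos 54 'c': at 0
pos 55 'b': at 0
pos 56 'd': at 0
pos 57 'e': at 1
pos 58 'c': at 2
pos 59 'c': at 3  emit P0@[57:59]

Result: [[9,0],[16,1],[22,0],[31,0],[34,0],[38,0],[42,1],[48,1],[51,0],[59,0]]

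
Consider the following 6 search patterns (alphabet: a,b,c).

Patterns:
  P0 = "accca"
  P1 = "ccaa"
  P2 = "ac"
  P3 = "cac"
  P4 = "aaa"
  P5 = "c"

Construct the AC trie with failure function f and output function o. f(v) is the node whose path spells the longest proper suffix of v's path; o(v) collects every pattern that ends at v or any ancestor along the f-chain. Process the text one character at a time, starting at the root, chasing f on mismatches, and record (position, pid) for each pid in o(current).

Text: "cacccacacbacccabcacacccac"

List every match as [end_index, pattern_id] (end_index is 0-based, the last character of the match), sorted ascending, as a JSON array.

Build automaton:
Trie nodes:
  0='ε' goto a→1 c→6
  1='a' goto a→12 c→2
  2='ac' goto c→3  ←P2
  3='acc' goto c→4
  4='accc' goto a→5
  5='accca' goto ·  ←P0
  6='c' goto a→10 c→7  ←P5
  7='cc' goto a→8
  8='cca' goto a→9
  9='ccaa' goto ·  ←P1
  10='ca' goto c→11
  11='cac' goto ·  ←P3
  12='aa' goto a→13
  13='aaa' goto ·  ←P4

Failure links (BFS by depth):
  n1('a'): parent n0 fail=0; on 'a' 0 → fail=0;  out ∅∪∅=∅
  n6('c'): parent n0 fail=0; on 'c' 0 → fail=0;  out {5}∪∅={5}
  n2('ac'): parent n1 fail=0; on 'c' 0 → fail=6;  out {2}∪{5}={2,5}
  n7('cc'): parent n6 fail=0; on 'c' 0 → fail=6;  out ∅∪{5}={5}
  n10('ca'): parent n6 fail=0; on 'a' 0 → fail=1;  out ∅∪∅=∅
  n12('aa'): parent n1 fail=0; on 'a' 0 → fail=1;  out ∅∪∅=∅
  n3('acc'): parent n2 fail=6; on 'c' 6 → fail=7;  out ∅∪{5}={5}
  n8('cca'): parent n7 fail=6; on 'a' 6 → fail=10;  out ∅∪∅=∅
  n11('cac'): parent n10 fail=1; on 'c' 1 → fail=2;  out {3}∪{2,5}={2,3,5}
  n13('aaa'): parent n12 fail=1; on 'a' 1 → fail=12;  out {4}∪∅={4}
  n4('accc'): parent n3 fail=7; on 'c' 7→6 → fail=7;  out ∅∪{5}={5}
  n9('ccaa'): parent n8 fail=10; on 'a' 10→1 → fail=12;  out {1}∪∅={1}
  n5('accca'): parent n4 fail=7; on 'a' 7 → fail=8;  out {0}∪∅={0}

Run:
i=0 'c': node 0→6  → match P5@[0:0]
i=1 'a': node 6→10
i=2 'c': node 10→11  → match P2@[1:2],P3@[0:2],P5@[2:2]
i=3 'c': node 11→3 (fail-walked)  → match P5@[3:3]
i=4 'c': node 3→4  → match P5@[4:4]
i=5 'a': node 4→5  → match P0@[1:5]
i=6 'c': node 5→11 (fail-walked)  → match P2@[5:6],P3@[4:6],P5@[6:6]
i=7 'a': node 11→10 (fail-walked)
i=8 'c': node 10→11  → match P2@[7:8],P3@[6:8],P5@[8:8]
i=9 'b': node 11→0 (fail-walked)
i=10 'a': node 0→1
i=11 'c': node 1→2  → match P2@[10:11],P5@[11:11]
i=12 'c': node 2→3  → match P5@[12:12]
i=13 'c': node 3→4  → match P5@[13:13]
i=14 'a': node 4→5  → match P0@[10:14]
i=15 'b': node 5→0 (fail-walked)
i=16 'c': node 0→6  → match P5@[16:16]
i=17 'a': node 6→10
i=18 'c': node 10→11  → match P2@[17:18],P3@[16:18],P5@[18:18]
i=19 'a': node 11→10 (fail-walked)
i=20 'c': node 10→11  → match P2@[19:20],P3@[18:20],P5@[20:20]
i=21 'c': node 11→3 (fail-walked)  → match P5@[21:21]
i=22 'c': node 3→4  → match P5@[22:22]
i=23 'a': node 4→5  → match P0@[19:23]
i=24 'c': node 5→11 (fail-walked)  → match P2@[23:24],P3@[22:24],P5@[24:24]

All matches (sorted): [[0,5],[2,2],[2,3],[2,5],[3,5],[4,5],[5,0],[6,2],[6,3],[6,5],[8,2],[8,3],[8,5],[11,2],[11,5],[12,5],[13,5],[14,0],[16,5],[18,2],[18,3],[18,5],[20,2],[20,3],[20,5],[21,5],[22,5],[23,0],[24,2],[24,3],[24,5]]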